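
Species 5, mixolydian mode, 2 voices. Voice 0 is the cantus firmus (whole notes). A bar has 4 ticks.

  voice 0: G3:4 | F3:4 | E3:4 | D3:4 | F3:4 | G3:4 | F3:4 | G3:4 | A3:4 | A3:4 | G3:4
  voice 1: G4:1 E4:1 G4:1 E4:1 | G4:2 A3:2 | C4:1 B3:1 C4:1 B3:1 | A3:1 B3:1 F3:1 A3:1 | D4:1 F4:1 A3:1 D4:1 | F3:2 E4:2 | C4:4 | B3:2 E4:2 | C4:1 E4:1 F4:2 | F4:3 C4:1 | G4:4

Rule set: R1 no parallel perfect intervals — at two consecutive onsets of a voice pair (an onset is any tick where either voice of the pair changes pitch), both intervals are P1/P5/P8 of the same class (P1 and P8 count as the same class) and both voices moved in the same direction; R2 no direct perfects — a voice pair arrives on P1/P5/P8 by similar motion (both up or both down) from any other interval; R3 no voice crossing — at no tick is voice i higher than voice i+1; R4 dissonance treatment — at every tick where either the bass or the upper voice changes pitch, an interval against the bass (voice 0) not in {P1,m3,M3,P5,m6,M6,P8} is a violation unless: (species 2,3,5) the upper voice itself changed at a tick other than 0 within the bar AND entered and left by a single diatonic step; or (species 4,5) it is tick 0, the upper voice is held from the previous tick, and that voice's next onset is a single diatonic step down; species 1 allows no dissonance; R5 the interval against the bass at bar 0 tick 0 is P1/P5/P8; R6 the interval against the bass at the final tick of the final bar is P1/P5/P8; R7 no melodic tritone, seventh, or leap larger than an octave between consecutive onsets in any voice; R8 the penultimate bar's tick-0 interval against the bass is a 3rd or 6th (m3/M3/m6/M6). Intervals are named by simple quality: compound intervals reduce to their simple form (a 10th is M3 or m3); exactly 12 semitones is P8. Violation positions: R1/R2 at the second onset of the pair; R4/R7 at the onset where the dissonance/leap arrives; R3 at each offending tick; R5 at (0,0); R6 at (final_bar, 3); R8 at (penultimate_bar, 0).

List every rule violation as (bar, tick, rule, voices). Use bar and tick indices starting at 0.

bar 0: v0=G3 v1=G4 downbeat P8
bar 1: v0=F3 v1=G4 downbeat M2
bar 2: v0=E3 v1=C4 downbeat m6
bar 3: v0=D3 v1=A3 downbeat P5
bar 4: v0=F3 v1=D4 downbeat M6
bar 5: v0=G3 v1=F3 downbeat M2
bar 6: v0=F3 v1=C4 downbeat P5
bar 7: v0=G3 v1=B3 downbeat M3
bar 8: v0=A3 v1=C4 downbeat m3
bar 9: v0=A3 v1=F4 downbeat m6
bar 10: v0=G3 v1=G4 downbeat P8
  -> R4 @ bar 1 tick 0 v(0, 1): F3/G4 M2 untreated
  -> R7 @ bar 1 tick 2 v(1,): G4->A3 leap 10st
  -> R1 @ bar 3 tick 0 v(0, 1): E3/B3 P5 -> D3/A3 P5 similar
  -> R7 @ bar 3 tick 2 v(1,): B3->F3 leap 6st
  -> R3 @ bar 5 tick 0 v(0, 1): G3 above F3
  -> R4 @ bar 5 tick 0 v(0, 1): G3/F3 M2 untreated
  -> R3 @ bar 5 tick 1 v(0, 1): G3 above F3
  -> R7 @ bar 5 tick 2 v(1,): F3->E4 leap 11st
  -> R2 @ bar 6 tick 0 v(0, 1): G3/E4 M6 -> F3/C4 P5 similar

(1, 0, R4, (0, 1))
(1, 2, R7, (1,))
(3, 0, R1, (0, 1))
(3, 2, R7, (1,))
(5, 0, R3, (0, 1))
(5, 0, R4, (0, 1))
(5, 1, R3, (0, 1))
(5, 2, R7, (1,))
(6, 0, R2, (0, 1))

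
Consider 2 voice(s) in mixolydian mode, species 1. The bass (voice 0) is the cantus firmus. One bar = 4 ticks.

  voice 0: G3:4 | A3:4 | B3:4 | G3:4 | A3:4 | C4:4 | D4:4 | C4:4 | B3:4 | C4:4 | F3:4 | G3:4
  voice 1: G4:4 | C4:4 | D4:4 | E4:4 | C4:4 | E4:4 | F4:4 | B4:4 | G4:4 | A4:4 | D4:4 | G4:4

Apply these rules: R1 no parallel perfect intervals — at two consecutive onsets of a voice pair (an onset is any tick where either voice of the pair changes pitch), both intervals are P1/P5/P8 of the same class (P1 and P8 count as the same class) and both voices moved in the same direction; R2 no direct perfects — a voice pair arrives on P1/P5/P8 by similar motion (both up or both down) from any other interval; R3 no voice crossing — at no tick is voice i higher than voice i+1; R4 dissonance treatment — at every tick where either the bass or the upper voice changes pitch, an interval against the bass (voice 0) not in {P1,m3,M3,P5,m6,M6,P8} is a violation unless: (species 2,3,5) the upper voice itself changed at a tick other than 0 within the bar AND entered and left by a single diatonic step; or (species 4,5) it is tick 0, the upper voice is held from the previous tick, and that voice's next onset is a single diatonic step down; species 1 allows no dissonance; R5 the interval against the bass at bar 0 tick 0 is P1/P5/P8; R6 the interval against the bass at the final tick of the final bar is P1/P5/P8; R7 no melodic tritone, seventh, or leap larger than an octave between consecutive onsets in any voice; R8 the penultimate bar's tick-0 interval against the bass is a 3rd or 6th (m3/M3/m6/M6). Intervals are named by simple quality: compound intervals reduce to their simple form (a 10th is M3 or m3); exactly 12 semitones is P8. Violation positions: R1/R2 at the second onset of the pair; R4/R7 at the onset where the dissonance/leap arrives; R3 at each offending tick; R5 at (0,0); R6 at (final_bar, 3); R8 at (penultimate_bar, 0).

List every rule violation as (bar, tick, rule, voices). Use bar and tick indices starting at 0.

bar 0: v0=G3 v1=G4 downbeat P8
bar 1: v0=A3 v1=C4 downbeat m3
bar 2: v0=B3 v1=D4 downbeat m3
bar 3: v0=G3 v1=E4 downbeat M6
bar 4: v0=A3 v1=C4 downbeat m3
bar 5: v0=C4 v1=E4 downbeat M3
bar 6: v0=D4 v1=F4 downbeat m3
bar 7: v0=C4 v1=B4 downbeat M7
bar 8: v0=B3 v1=G4 downbeat m6
bar 9: v0=C4 v1=A4 downbeat M6
bar 10: v0=F3 v1=D4 downbeat M6
bar 11: v0=G3 v1=G4 downbeat P8
  -> R4 @ bar 7 tick 0 v(0, 1): C4/B4 M7 untreated
  -> R7 @ bar 7 tick 0 v(1,): F4->B4 leap 6st
  -> R2 @ bar 11 tick 0 v(0, 1): F3/D4 M6 -> G3/G4 P8 similar

(7, 0, R4, (0, 1))
(7, 0, R7, (1,))
(11, 0, R2, (0, 1))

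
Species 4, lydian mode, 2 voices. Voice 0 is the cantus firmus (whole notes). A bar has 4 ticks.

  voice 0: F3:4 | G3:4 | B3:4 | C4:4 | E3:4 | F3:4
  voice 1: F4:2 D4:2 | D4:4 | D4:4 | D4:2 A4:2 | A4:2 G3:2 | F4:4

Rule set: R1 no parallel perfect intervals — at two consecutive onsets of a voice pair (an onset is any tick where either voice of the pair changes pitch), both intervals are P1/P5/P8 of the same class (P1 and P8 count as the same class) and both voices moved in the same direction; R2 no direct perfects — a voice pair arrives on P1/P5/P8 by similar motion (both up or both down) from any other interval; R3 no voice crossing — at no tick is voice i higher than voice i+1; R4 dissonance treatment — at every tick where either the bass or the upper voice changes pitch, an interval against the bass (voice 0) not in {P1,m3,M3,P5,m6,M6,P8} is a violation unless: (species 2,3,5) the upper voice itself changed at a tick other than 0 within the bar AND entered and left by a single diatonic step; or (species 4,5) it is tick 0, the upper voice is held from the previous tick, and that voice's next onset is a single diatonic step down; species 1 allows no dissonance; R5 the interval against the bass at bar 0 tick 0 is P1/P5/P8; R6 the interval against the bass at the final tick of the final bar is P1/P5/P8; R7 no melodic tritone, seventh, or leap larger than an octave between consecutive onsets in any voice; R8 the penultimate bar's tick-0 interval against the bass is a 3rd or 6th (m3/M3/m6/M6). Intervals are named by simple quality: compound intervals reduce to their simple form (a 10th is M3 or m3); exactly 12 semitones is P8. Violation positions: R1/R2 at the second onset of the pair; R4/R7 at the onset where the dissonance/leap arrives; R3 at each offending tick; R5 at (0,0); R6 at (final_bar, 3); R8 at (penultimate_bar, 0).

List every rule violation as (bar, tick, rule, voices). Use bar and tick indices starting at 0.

bar 0: v0=F3 v1=F4 downbeat P8
bar 1: v0=G3 v1=D4 downbeat P5
bar 2: v0=B3 v1=D4 downbeat m3
bar 3: v0=C4 v1=D4 downbeat M2
bar 4: v0=E3 v1=A4 downbeat P4
bar 5: v0=F3 v1=F4 downbeat P8
  -> R4 @ bar 3 tick 0 v(0, 1): C4/D4 M2 untreated
  -> R4 @ bar 4 tick 0 v(0, 1): E3/A4 P4 untreated
  -> R8 @ bar 4 tick 0 v(0, 1): penult P4 not 3rd/6th
  -> R7 @ bar 4 tick 2 v(1,): A4->G3 leap 14st
  -> R2 @ bar 5 tick 0 v(0, 1): E3/G3 m3 -> F3/F4 P8 similar
  -> R7 @ bar 5 tick 0 v(1,): G3->F4 leap 10st

(3, 0, R4, (0, 1))
(4, 0, R4, (0, 1))
(4, 0, R8, (0, 1))
(4, 2, R7, (1,))
(5, 0, R2, (0, 1))
(5, 0, R7, (1,))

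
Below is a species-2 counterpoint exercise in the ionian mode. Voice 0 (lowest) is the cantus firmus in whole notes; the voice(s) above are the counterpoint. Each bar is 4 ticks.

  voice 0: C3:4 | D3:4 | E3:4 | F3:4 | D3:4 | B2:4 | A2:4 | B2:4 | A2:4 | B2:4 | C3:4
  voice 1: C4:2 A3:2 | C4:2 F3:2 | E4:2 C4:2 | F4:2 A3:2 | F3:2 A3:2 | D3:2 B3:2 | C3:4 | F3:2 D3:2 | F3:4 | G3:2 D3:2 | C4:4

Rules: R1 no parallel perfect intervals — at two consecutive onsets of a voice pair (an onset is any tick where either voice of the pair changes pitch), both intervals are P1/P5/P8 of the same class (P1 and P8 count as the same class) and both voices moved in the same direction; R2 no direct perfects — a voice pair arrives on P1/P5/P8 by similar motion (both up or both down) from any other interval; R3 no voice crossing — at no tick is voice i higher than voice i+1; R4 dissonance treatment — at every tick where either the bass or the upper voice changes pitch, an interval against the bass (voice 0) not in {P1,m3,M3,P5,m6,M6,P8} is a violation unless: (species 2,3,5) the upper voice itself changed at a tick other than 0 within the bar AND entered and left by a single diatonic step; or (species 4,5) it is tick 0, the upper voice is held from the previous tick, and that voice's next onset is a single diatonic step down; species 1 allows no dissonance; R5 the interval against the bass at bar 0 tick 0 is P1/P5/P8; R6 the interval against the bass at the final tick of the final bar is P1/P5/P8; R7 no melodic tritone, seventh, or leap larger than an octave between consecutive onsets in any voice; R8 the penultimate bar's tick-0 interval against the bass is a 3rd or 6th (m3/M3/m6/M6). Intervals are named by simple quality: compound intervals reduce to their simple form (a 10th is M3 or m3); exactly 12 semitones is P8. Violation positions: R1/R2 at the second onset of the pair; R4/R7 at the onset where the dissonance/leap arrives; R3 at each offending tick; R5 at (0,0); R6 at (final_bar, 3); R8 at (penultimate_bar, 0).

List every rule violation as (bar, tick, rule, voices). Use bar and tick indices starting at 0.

(1, 0, R4, (0, 1))
(2, 0, R2, (0, 1))
(2, 0, R7, (1,))
(3, 0, R2, (0, 1))
(6, 0, R7, (1,))
(7, 0, R4, (0, 1))
(10, 0, R2, (0, 1))
(10, 0, R7, (1,))

bar 0: v0=C3 v1=C4 downbeat P8
bar 1: v0=D3 v1=C4 downbeat m7
bar 2: v0=E3 v1=E4 downbeat P8
bar 3: v0=F3 v1=F4 downbeat P8
bar 4: v0=D3 v1=F3 downbeat m3
bar 5: v0=B2 v1=D3 downbeat m3
bar 6: v0=A2 v1=C3 downbeat m3
bar 7: v0=B2 v1=F3 downbeat TT
bar 8: v0=A2 v1=F3 downbeat m6
bar 9: v0=B2 v1=G3 downbeat m6
bar 10: v0=C3 v1=C4 downbeat P8
  -> R4 @ bar 1 tick 0 v(0, 1): D3/C4 m7 untreated
  -> R2 @ bar 2 tick 0 v(0, 1): D3/F3 m3 -> E3/E4 P8 similar
  -> R7 @ bar 2 tick 0 v(1,): F3->E4 leap 11st
  -> R2 @ bar 3 tick 0 v(0, 1): E3/C4 m6 -> F3/F4 P8 similar
  -> R7 @ bar 6 tick 0 v(1,): B3->C3 leap 11st
  -> R4 @ bar 7 tick 0 v(0, 1): B2/F3 TT untreated
  -> R2 @ bar 10 tick 0 v(0, 1): B2/D3 m3 -> C3/C4 P8 similar
  -> R7 @ bar 10 tick 0 v(1,): D3->C4 leap 10st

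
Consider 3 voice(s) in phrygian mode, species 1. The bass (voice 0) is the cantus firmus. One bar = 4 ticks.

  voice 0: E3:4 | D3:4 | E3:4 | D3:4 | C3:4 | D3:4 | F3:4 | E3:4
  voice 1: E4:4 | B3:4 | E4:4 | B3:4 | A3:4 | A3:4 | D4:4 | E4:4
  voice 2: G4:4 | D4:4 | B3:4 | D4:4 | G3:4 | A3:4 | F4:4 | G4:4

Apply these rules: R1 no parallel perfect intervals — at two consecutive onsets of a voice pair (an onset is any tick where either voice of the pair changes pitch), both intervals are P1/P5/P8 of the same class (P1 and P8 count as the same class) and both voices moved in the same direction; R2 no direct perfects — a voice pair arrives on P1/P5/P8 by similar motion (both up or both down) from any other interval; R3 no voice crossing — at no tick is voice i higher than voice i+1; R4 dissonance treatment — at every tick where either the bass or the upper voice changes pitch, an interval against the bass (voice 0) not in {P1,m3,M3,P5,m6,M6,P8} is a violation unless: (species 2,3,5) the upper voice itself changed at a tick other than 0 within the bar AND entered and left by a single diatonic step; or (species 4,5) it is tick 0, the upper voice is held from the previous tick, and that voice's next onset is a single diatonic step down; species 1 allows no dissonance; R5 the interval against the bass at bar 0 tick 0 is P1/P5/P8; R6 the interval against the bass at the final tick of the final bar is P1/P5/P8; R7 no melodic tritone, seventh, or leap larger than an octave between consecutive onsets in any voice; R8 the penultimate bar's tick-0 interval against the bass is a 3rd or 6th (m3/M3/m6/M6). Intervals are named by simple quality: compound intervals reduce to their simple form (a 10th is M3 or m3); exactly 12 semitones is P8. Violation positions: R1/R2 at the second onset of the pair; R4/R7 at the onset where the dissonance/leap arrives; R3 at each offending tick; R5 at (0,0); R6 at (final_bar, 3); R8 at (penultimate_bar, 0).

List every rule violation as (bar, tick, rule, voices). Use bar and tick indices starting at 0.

(0, 0, R5, (0, 2))
(1, 0, R2, (0, 2))
(2, 0, R2, (0, 1))
(2, 0, R3, (1, 2))
(2, 1, R3, (1, 2))
(2, 2, R3, (1, 2))
(2, 3, R3, (1, 2))
(4, 0, R2, (0, 2))
(4, 0, R3, (1, 2))
(4, 1, R3, (1, 2))
(4, 2, R3, (1, 2))
(4, 3, R3, (1, 2))
(5, 0, R1, (0, 2))
(6, 0, R2, (0, 2))
(6, 0, R8, (0, 2))
(7, 3, R6, (0, 2))

bar 0: v0=E3 v1=E4 v2=G4 downbeat m3
bar 1: v0=D3 v1=B3 v2=D4 downbeat P8
bar 2: v0=E3 v1=E4 v2=B3 downbeat P5
bar 3: v0=D3 v1=B3 v2=D4 downbeat P8
bar 4: v0=C3 v1=A3 v2=G3 downbeat P5
bar 5: v0=D3 v1=A3 v2=A3 downbeat P5
bar 6: v0=F3 v1=D4 v2=F4 downbeat P8
bar 7: v0=E3 v1=E4 v2=G4 downbeat m3
  -> R5 @ bar 0 tick 0 v(0, 2): opens on m3
  -> R2 @ bar 1 tick 0 v(0, 2): E3/G4 m3 -> D3/D4 P8 similar
  -> R2 @ bar 2 tick 0 v(0, 1): D3/B3 M6 -> E3/E4 P8 similar
  -> R3 @ bar 2 tick 0 v(1, 2): E4 above B3
  -> R3 @ bar 2 tick 1 v(1, 2): E4 above B3
  -> R3 @ bar 2 tick 2 v(1, 2): E4 above B3
  -> R3 @ bar 2 tick 3 v(1, 2): E4 above B3
  -> R2 @ bar 4 tick 0 v(0, 2): D3/D4 P8 -> C3/G3 P5 similar
  -> R3 @ bar 4 tick 0 v(1, 2): A3 above G3
  -> R3 @ bar 4 tick 1 v(1, 2): A3 above G3
  -> R3 @ bar 4 tick 2 v(1, 2): A3 above G3
  -> R3 @ bar 4 tick 3 v(1, 2): A3 above G3
  -> R1 @ bar 5 tick 0 v(0, 2): C3/G3 P5 -> D3/A3 P5 similar
  -> R2 @ bar 6 tick 0 v(0, 2): D3/A3 P5 -> F3/F4 P8 similar
  -> R8 @ bar 6 tick 0 v(0, 2): penult P8 not 3rd/6th
  -> R6 @ bar 7 tick 3 v(0, 2): closes on m3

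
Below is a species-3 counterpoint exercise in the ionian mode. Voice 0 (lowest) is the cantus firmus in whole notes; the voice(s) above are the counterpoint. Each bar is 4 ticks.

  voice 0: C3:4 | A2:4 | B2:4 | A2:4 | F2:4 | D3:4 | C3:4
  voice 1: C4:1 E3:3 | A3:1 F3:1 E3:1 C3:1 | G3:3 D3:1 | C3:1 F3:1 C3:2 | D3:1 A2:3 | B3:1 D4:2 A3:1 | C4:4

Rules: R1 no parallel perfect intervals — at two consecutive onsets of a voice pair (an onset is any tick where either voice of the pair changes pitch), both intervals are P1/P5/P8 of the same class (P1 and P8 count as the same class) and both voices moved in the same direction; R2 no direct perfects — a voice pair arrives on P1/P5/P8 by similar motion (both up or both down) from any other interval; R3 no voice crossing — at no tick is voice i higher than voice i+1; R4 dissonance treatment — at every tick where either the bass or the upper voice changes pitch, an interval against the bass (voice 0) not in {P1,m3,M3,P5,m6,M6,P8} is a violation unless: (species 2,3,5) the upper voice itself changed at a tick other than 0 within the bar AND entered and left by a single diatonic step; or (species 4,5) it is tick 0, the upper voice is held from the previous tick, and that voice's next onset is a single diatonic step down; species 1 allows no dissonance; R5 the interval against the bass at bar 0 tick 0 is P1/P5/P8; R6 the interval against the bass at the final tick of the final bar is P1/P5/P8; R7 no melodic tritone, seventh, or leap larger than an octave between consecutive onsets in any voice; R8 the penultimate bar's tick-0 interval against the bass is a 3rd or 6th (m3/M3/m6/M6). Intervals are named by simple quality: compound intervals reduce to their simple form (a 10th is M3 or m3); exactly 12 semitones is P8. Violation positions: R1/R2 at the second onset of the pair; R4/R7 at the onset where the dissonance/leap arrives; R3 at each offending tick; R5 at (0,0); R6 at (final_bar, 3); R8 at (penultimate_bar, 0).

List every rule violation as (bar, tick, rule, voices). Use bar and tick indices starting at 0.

bar 0: v0=C3 v1=C4 downbeat P8
bar 1: v0=A2 v1=A3 downbeat P8
bar 2: v0=B2 v1=G3 downbeat m6
bar 3: v0=A2 v1=C3 downbeat m3
bar 4: v0=F2 v1=D3 downbeat M6
bar 5: v0=D3 v1=B3 downbeat M6
bar 6: v0=C3 v1=C4 downbeat P8
  -> R7 @ bar 5 tick 0 v(1,): A2->B3 leap 14st

(5, 0, R7, (1,))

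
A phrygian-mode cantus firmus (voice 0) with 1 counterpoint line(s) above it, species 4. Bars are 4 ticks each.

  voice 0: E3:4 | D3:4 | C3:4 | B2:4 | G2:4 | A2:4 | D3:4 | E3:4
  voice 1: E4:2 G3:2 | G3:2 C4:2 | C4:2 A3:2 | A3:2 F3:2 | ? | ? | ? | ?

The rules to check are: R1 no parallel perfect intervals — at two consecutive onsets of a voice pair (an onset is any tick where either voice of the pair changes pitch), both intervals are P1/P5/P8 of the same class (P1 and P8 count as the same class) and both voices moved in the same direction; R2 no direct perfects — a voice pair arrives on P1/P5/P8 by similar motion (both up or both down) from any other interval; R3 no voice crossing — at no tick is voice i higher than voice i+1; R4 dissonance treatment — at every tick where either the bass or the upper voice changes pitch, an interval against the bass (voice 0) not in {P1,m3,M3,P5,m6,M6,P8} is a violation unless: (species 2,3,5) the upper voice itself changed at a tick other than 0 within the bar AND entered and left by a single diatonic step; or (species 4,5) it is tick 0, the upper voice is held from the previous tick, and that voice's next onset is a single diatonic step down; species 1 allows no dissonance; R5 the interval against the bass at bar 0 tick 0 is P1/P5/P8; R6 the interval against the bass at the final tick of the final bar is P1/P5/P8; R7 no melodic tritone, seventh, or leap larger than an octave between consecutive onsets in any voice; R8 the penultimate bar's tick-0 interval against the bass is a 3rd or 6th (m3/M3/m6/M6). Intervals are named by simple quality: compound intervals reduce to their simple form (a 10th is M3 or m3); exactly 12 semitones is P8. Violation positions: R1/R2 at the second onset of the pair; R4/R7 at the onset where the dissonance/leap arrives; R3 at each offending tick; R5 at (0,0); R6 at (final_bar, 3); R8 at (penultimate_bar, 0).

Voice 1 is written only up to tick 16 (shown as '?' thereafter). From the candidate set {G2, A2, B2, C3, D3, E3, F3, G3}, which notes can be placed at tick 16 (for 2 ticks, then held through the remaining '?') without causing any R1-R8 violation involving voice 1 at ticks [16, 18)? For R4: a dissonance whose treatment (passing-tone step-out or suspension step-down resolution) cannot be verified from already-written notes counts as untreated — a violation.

{E3, G3}

G2: violates R2,R7
A2: violates R4
B2: violates R7
C3: violates R4
D3: violates R2
E3: legal
F3: violates R4
G3: legal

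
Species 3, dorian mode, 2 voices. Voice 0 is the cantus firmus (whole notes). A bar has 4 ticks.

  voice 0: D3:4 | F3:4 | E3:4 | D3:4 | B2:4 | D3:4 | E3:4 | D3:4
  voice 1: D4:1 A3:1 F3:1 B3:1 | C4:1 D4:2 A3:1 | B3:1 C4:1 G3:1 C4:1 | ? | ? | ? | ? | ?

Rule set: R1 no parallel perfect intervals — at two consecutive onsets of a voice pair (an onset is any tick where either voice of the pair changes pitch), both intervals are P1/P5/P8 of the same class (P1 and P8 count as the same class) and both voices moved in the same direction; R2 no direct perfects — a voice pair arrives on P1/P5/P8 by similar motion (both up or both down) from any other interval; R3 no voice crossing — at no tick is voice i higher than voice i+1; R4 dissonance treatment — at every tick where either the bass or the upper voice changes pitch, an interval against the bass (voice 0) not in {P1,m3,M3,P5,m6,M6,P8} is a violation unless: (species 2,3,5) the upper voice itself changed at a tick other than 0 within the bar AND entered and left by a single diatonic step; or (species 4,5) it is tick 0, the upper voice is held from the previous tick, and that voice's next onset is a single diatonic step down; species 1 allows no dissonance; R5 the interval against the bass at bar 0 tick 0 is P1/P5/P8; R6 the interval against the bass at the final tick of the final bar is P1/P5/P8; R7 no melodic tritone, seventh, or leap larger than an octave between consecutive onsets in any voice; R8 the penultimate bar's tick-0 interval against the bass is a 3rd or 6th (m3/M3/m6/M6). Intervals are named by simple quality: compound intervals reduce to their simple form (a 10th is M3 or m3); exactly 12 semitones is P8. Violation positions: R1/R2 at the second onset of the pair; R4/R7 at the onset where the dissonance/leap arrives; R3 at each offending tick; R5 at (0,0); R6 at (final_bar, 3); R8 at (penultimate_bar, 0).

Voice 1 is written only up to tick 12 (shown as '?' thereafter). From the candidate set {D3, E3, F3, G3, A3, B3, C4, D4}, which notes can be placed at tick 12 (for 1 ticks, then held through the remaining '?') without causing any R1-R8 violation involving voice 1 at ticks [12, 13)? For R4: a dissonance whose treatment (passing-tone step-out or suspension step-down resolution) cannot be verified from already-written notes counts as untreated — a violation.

D3: violates R2,R7
E3: violates R4
F3: legal
G3: violates R4
A3: violates R2
B3: legal
C4: violates R4
D4: legal

{B3, D4, F3}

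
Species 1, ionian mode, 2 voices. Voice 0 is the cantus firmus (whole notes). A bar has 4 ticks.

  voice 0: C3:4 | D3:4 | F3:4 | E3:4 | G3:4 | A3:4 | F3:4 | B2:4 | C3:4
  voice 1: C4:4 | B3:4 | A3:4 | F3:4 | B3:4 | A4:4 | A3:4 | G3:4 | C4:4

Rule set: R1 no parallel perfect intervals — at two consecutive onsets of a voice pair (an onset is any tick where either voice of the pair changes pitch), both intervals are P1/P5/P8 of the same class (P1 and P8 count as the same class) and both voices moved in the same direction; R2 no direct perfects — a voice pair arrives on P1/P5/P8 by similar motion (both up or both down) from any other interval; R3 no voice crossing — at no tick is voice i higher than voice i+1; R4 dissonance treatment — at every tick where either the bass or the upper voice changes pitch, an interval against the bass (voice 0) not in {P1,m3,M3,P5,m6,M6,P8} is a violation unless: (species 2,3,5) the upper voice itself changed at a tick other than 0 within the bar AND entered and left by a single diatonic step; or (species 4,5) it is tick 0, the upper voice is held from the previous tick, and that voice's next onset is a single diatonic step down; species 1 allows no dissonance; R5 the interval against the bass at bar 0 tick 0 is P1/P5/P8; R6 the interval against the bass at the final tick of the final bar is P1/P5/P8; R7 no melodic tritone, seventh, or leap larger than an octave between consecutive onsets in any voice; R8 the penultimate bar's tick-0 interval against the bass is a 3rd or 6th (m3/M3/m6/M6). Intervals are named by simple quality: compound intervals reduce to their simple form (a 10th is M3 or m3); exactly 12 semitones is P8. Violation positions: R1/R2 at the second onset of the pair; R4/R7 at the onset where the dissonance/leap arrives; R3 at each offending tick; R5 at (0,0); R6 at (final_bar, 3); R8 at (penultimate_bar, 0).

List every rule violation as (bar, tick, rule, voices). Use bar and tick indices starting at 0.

bar 0: v0=C3 v1=C4 downbeat P8
bar 1: v0=D3 v1=B3 downbeat M6
bar 2: v0=F3 v1=A3 downbeat M3
bar 3: v0=E3 v1=F3 downbeat m2
bar 4: v0=G3 v1=B3 downbeat M3
bar 5: v0=A3 v1=A4 downbeat P8
bar 6: v0=F3 v1=A3 downbeat M3
bar 7: v0=B2 v1=G3 downbeat m6
bar 8: v0=C3 v1=C4 downbeat P8
  -> R4 @ bar 3 tick 0 v(0, 1): E3/F3 m2 untreated
  -> R7 @ bar 4 tick 0 v(1,): F3->B3 leap 6st
  -> R2 @ bar 5 tick 0 v(0, 1): G3/B3 M3 -> A3/A4 P8 similar
  -> R7 @ bar 5 tick 0 v(1,): B3->A4 leap 10st
  -> R7 @ bar 7 tick 0 v(0,): F3->B2 leap 6st
  -> R2 @ bar 8 tick 0 v(0, 1): B2/G3 m6 -> C3/C4 P8 similar

(3, 0, R4, (0, 1))
(4, 0, R7, (1,))
(5, 0, R2, (0, 1))
(5, 0, R7, (1,))
(7, 0, R7, (0,))
(8, 0, R2, (0, 1))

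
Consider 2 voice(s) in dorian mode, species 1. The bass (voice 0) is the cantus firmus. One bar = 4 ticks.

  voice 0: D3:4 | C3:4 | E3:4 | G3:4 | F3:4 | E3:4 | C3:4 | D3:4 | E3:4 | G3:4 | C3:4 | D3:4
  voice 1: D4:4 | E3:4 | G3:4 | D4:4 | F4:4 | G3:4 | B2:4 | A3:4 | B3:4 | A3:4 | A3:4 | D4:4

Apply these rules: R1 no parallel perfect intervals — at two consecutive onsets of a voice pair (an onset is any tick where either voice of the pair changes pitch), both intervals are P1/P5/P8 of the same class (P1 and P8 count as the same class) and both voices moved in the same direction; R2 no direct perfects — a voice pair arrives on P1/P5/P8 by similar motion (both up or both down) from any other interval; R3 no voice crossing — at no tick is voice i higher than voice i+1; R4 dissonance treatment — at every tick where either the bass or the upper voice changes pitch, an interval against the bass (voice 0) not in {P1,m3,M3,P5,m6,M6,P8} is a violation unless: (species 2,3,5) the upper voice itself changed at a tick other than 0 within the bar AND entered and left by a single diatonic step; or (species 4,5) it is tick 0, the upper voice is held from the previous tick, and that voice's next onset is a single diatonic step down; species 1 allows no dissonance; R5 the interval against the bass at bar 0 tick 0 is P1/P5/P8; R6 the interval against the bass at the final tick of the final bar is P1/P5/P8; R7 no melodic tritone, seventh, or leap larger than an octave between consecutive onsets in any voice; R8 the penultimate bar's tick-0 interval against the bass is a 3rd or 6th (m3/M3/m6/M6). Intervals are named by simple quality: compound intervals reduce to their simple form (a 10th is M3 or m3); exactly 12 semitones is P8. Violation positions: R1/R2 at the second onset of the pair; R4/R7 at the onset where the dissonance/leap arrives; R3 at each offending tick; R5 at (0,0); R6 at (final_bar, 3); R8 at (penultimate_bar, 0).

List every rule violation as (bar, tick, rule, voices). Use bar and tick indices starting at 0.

(1, 0, R7, (1,))
(3, 0, R2, (0, 1))
(5, 0, R7, (1,))
(6, 0, R3, (0, 1))
(6, 0, R4, (0, 1))
(6, 1, R3, (0, 1))
(6, 2, R3, (0, 1))
(6, 3, R3, (0, 1))
(7, 0, R2, (0, 1))
(7, 0, R7, (1,))
(8, 0, R1, (0, 1))
(9, 0, R4, (0, 1))
(11, 0, R2, (0, 1))

bar 0: v0=D3 v1=D4 downbeat P8
bar 1: v0=C3 v1=E3 downbeat M3
bar 2: v0=E3 v1=G3 downbeat m3
bar 3: v0=G3 v1=D4 downbeat P5
bar 4: v0=F3 v1=F4 downbeat P8
bar 5: v0=E3 v1=G3 downbeat m3
bar 6: v0=C3 v1=B2 downbeat m2
bar 7: v0=D3 v1=A3 downbeat P5
bar 8: v0=E3 v1=B3 downbeat P5
bar 9: v0=G3 v1=A3 downbeat M2
bar 10: v0=C3 v1=A3 downbeat M6
bar 11: v0=D3 v1=D4 downbeat P8
  -> R7 @ bar 1 tick 0 v(1,): D4->E3 leap 10st
  -> R2 @ bar 3 tick 0 v(0, 1): E3/G3 m3 -> G3/D4 P5 similar
  -> R7 @ bar 5 tick 0 v(1,): F4->G3 leap 10st
  -> R3 @ bar 6 tick 0 v(0, 1): C3 above B2
  -> R4 @ bar 6 tick 0 v(0, 1): C3/B2 m2 untreated
  -> R3 @ bar 6 tick 1 v(0, 1): C3 above B2
  -> R3 @ bar 6 tick 2 v(0, 1): C3 above B2
  -> R3 @ bar 6 tick 3 v(0, 1): C3 above B2
  -> R2 @ bar 7 tick 0 v(0, 1): C3/B2 m2 -> D3/A3 P5 similar
  -> R7 @ bar 7 tick 0 v(1,): B2->A3 leap 10st
  -> R1 @ bar 8 tick 0 v(0, 1): D3/A3 P5 -> E3/B3 P5 similar
  -> R4 @ bar 9 tick 0 v(0, 1): G3/A3 M2 untreated
  -> R2 @ bar 11 tick 0 v(0, 1): C3/A3 M6 -> D3/D4 P8 similar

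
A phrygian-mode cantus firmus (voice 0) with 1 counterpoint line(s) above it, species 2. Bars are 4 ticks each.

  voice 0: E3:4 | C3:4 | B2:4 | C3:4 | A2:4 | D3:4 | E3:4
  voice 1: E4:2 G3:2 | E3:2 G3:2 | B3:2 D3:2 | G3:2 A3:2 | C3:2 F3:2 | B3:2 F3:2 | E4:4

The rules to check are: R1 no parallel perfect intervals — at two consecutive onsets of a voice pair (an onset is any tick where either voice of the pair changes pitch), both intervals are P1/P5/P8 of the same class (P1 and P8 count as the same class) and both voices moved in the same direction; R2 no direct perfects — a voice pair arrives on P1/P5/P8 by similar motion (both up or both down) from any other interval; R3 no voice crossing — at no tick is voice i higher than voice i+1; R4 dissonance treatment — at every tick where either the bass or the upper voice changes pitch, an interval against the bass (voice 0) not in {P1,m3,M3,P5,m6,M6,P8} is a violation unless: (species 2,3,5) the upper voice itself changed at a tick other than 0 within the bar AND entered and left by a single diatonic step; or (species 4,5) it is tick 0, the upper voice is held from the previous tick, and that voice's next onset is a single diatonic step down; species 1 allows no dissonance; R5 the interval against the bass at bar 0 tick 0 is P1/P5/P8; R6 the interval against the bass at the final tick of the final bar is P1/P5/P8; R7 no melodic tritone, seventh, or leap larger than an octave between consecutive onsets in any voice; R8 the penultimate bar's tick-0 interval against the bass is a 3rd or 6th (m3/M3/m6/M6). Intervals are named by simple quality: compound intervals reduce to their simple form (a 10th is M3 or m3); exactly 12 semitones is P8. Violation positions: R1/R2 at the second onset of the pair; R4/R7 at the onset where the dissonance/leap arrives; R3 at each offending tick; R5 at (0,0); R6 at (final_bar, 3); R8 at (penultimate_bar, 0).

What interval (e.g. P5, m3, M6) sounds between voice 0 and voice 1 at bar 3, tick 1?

P5

voice 0=C3 voice 1=G3 -> P5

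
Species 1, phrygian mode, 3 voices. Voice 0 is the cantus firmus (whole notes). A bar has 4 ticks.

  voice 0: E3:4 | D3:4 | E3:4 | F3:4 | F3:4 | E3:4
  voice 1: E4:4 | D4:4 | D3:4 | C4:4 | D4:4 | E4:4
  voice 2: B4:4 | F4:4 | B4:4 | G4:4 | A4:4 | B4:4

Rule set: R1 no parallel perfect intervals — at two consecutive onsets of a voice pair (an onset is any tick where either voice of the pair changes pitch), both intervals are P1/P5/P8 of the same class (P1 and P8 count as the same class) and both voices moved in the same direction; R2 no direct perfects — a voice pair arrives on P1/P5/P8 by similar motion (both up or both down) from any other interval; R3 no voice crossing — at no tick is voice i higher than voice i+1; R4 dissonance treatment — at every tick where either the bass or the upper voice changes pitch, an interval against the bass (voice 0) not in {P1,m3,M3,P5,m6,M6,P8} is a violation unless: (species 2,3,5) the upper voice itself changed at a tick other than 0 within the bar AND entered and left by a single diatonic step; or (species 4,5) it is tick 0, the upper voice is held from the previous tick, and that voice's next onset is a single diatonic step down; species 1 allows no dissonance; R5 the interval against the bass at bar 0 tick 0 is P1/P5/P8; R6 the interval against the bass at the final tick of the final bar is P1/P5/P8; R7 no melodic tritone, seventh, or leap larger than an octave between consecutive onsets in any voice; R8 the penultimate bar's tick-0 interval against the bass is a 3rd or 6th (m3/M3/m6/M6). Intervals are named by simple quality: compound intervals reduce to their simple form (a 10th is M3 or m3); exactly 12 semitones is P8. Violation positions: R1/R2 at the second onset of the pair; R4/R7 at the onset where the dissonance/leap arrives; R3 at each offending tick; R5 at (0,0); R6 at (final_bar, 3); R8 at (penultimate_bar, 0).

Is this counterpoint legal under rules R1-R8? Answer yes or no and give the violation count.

No (14 violations)

bar 0: v0=E3 v1=E4 v2=B4 (P5)
bar 1: v0=D3 v1=D4 v2=F4 (m3)
bar 2: v0=E3 v1=D3 v2=B4 (P5)
bar 3: v0=F3 v1=C4 v2=G4 (M2)
bar 4: v0=F3 v1=D4 v2=A4 (M3)
bar 5: v0=E3 v1=E4 v2=B4 (P5)
  R1 @ bar1.0: E3/E4 P8 -> D3/D4 P8 similar
  R7 @ bar1.0: B4->F4 leap 6st
  R2 @ bar2.0: D3/F4 m3 -> E3/B4 P5 similar
  R3 @ bar2.0: E3 above D3
  R4 @ bar2.0: E3/D3 M2 untreated
  R7 @ bar2.0: F4->B4 leap 6st
  R3 @ bar2.1: E3 above D3
  R3 @ bar2.2: E3 above D3
  R3 @ bar2.3: E3 above D3
  R2 @ bar3.0: E3/D3 M2 -> F3/C4 P5 similar
  R4 @ bar3.0: F3/G4 M2 untreated
  R7 @ bar3.0: D3->C4 leap 10st
  R1 @ bar4.0: C4/G4 P5 -> D4/A4 P5 similar
  R1 @ bar5.0: D4/A4 P5 -> E4/B4 P5 similar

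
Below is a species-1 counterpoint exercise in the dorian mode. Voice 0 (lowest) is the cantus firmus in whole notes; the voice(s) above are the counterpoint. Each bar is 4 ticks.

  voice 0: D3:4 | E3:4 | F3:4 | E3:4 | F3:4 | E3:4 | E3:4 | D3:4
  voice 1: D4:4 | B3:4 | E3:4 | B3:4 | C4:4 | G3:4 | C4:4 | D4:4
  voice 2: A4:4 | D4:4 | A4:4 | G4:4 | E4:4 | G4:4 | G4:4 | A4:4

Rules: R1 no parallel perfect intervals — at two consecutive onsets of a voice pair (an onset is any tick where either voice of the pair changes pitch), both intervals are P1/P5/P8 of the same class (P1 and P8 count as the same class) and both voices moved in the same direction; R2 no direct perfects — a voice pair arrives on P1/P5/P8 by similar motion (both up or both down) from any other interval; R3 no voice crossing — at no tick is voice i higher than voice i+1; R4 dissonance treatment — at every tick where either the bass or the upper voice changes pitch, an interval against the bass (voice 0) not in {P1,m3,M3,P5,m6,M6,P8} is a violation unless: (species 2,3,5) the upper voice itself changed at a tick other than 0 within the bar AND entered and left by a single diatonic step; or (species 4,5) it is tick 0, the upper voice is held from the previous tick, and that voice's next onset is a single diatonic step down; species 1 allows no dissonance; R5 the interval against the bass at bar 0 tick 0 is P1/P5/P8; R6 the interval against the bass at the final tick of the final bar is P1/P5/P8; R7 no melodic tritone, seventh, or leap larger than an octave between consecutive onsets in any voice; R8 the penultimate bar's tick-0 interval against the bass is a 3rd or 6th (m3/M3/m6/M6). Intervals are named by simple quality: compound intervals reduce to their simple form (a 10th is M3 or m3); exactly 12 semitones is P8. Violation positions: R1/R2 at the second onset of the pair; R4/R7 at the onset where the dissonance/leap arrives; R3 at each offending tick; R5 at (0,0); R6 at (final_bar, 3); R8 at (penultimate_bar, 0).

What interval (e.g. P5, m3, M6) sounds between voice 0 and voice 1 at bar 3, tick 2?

P5

voice 0=E3 voice 1=B3 -> P5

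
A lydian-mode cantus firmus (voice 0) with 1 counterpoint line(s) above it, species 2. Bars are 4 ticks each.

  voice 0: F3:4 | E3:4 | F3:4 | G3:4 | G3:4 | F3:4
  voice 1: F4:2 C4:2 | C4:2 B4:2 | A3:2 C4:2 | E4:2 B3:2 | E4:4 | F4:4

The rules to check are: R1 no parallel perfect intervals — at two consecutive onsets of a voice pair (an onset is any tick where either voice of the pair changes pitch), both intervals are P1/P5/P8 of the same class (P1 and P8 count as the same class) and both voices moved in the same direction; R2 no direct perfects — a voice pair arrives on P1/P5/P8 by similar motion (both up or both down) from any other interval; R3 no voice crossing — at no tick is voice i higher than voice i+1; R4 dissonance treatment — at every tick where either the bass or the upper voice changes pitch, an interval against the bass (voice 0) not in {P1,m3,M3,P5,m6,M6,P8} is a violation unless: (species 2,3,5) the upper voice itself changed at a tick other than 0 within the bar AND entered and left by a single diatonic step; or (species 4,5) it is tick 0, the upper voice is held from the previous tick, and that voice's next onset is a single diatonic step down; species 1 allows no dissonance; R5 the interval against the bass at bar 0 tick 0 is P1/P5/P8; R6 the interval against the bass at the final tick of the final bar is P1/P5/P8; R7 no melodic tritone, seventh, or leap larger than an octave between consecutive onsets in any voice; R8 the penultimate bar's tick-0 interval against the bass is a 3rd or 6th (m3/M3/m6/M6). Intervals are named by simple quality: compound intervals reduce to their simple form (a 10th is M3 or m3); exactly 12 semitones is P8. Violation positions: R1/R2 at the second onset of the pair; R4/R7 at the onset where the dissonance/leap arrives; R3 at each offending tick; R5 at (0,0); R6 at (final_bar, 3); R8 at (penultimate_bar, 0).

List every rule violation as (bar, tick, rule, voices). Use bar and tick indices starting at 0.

(1, 2, R7, (1,))
(2, 0, R7, (1,))

bar 0: v0=F3 v1=F4 downbeat P8
bar 1: v0=E3 v1=C4 downbeat m6
bar 2: v0=F3 v1=A3 downbeat M3
bar 3: v0=G3 v1=E4 downbeat M6
bar 4: v0=G3 v1=E4 downbeat M6
bar 5: v0=F3 v1=F4 downbeat P8
  -> R7 @ bar 1 tick 2 v(1,): C4->B4 leap 11st
  -> R7 @ bar 2 tick 0 v(1,): B4->A3 leap 14st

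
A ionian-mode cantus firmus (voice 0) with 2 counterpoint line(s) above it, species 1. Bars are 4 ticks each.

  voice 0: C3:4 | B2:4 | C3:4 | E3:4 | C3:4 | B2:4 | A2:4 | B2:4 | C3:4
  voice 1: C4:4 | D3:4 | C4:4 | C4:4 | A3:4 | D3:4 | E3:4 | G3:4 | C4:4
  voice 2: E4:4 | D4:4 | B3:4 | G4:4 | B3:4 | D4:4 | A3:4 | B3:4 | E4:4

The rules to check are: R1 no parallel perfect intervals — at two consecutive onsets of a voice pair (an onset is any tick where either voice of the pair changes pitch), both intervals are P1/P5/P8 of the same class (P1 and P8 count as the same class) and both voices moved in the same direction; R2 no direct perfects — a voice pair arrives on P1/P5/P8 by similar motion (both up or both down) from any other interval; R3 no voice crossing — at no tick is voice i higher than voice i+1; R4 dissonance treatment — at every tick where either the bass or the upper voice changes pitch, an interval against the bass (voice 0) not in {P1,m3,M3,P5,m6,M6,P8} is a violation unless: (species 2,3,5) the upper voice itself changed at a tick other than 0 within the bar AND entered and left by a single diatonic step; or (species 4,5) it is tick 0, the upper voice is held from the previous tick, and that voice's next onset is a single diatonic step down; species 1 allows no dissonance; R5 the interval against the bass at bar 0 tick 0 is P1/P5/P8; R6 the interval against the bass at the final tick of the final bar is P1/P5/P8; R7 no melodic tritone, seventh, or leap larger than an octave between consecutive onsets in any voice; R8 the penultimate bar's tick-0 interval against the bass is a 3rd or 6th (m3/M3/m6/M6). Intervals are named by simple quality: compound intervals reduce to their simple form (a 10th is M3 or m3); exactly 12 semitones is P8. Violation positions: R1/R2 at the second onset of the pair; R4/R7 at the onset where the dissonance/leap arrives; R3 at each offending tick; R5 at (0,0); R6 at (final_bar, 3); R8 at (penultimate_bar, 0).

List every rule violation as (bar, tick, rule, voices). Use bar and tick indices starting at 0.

(0, 0, R5, (0, 2))
(1, 0, R2, (1, 2))
(1, 0, R7, (1,))
(2, 0, R2, (0, 1))
(2, 0, R3, (1, 2))
(2, 0, R4, (0, 2))
(2, 0, R7, (1,))
(2, 1, R3, (1, 2))
(2, 2, R3, (1, 2))
(2, 3, R3, (1, 2))
(4, 0, R4, (0, 2))
(6, 0, R2, (0, 2))
(7, 0, R1, (0, 2))
(7, 0, R8, (0, 2))
(8, 0, R2, (0, 1))
(8, 3, R6, (0, 2))

bar 0: v0=C3 v1=C4 v2=E4 downbeat M3
bar 1: v0=B2 v1=D3 v2=D4 downbeat m3
bar 2: v0=C3 v1=C4 v2=B3 downbeat M7
bar 3: v0=E3 v1=C4 v2=G4 downbeat m3
bar 4: v0=C3 v1=A3 v2=B3 downbeat M7
bar 5: v0=B2 v1=D3 v2=D4 downbeat m3
bar 6: v0=A2 v1=E3 v2=A3 downbeat P8
bar 7: v0=B2 v1=G3 v2=B3 downbeat P8
bar 8: v0=C3 v1=C4 v2=E4 downbeat M3
  -> R5 @ bar 0 tick 0 v(0, 2): opens on M3
  -> R2 @ bar 1 tick 0 v(1, 2): C4/E4 M3 -> D3/D4 P8 similar
  -> R7 @ bar 1 tick 0 v(1,): C4->D3 leap 10st
  -> R2 @ bar 2 tick 0 v(0, 1): B2/D3 m3 -> C3/C4 P8 similar
  -> R3 @ bar 2 tick 0 v(1, 2): C4 above B3
  -> R4 @ bar 2 tick 0 v(0, 2): C3/B3 M7 untreated
  -> R7 @ bar 2 tick 0 v(1,): D3->C4 leap 10st
  -> R3 @ bar 2 tick 1 v(1, 2): C4 above B3
  -> R3 @ bar 2 tick 2 v(1, 2): C4 above B3
  -> R3 @ bar 2 tick 3 v(1, 2): C4 above B3
  -> R4 @ bar 4 tick 0 v(0, 2): C3/B3 M7 untreated
  -> R2 @ bar 6 tick 0 v(0, 2): B2/D4 m3 -> A2/A3 P8 similar
  -> R1 @ bar 7 tick 0 v(0, 2): A2/A3 P8 -> B2/B3 P8 similar
  -> R8 @ bar 7 tick 0 v(0, 2): penult P8 not 3rd/6th
  -> R2 @ bar 8 tick 0 v(0, 1): B2/G3 m6 -> C3/C4 P8 similar
  -> R6 @ bar 8 tick 3 v(0, 2): closes on M3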